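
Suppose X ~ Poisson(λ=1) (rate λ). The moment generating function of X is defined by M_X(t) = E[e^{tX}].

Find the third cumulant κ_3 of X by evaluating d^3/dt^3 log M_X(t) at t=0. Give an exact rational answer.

M_X(t) = e^(e^(t) - 1)
K_X(t) = log M_X(t) = e^(t) - 1
K^(3)(t) = e^(t)

κ_3 = K^(3)(0) = 1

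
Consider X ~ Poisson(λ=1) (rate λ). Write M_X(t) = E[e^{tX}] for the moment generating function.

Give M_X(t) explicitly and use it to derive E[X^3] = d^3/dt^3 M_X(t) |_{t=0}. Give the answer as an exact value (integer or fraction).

E[X^3] = M′′′(0) = 5

M_X(t) = e^(e^(t) - 1)
M′(t) = e^(-1)*e^(t)*e^(e^(t))
M′′(t) = (e^(2*t)*e^(e^(t)) + e^(t)*e^(e^(t)))*e^(-1)
M′′′(t) = (e^(3*t)*e^(e^(t)) + 3*e^(2*t)*e^(e^(t)) + e^(t)*e^(e^(t)))*e^(-1)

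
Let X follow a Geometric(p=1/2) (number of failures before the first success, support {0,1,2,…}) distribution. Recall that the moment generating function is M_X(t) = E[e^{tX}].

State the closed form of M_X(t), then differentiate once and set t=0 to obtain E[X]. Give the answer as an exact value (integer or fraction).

M_X(t) = 1/(2*(1 - e^(t)/2))
D[M](t) = e^(t)/(e^(2*t) - 4*e^(t) + 4)

E[X] = D[M](0) = 1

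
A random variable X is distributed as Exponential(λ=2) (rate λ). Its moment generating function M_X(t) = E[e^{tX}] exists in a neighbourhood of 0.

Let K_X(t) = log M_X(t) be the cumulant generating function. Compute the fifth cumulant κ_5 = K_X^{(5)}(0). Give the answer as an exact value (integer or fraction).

M_X(t) = 2/(2 - t)
K_X(t) = log M_X(t) = -log(2 - t) + log(2)
D^5[K](t) = -24/(t^5 - 10*t^4 + 40*t^3 - 80*t^2 + 80*t - 32)

κ_5 = D^5[K](0) = 3/4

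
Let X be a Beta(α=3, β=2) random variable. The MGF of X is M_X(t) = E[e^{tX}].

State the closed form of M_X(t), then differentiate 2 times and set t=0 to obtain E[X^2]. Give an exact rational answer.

E[X^2] = D^2[M](0) = 2/5

M_X(t) = ₁F₁(3; 5; t)
D^2[M](t) = 2*₁F₁(5; 7; t)/5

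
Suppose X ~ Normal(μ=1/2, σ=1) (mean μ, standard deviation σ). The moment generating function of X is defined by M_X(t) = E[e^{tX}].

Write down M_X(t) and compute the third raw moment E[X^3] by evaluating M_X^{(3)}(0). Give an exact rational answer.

M_X(t) = e^(t^2/2 + t/2)
dM/dt = t*e^(t/2)*e^(t^2/2) + e^(t/2)*e^(t^2/2)/2
d^2M/dt^2 = t^2*e^(t/2)*e^(t^2/2) + t*e^(t/2)*e^(t^2/2) + 5*e^(t/2)*e^(t^2/2)/4
d^3M/dt^3 = t^3*e^(t/2)*e^(t^2/2) + 3*t^2*e^(t/2)*e^(t^2/2)/2 + 15*t*e^(t/2)*e^(t^2/2)/4 + 13*e^(t/2)*e^(t^2/2)/8

E[X^3] = d^3M/dt^3 |_{t=0} = 13/8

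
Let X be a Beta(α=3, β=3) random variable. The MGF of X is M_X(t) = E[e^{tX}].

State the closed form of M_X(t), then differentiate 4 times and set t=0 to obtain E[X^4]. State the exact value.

E[X^4] = M^(4)(0) = 5/42

M_X(t) = ₁F₁(3; 6; t)
M^(4)(t) = 5*₁F₁(7; 10; t)/42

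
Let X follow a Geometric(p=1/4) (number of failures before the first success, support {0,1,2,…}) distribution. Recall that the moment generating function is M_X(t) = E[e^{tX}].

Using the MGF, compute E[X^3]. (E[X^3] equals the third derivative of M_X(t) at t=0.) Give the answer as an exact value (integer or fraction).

E[X^3] = M′′′(0) = 219

M_X(t) = 1/(4*(1 - 3*e^(t)/4))
M′(t) = 3*e^(t)/(9*e^(2*t) - 24*e^(t) + 16)
M′′(t) = (-9*e^(2*t) - 12*e^(t))/(27*e^(3*t) - 108*e^(2*t) + 144*e^(t) - 64)
M′′′(t) = (27*e^(3*t) + 144*e^(2*t) + 48*e^(t))/(81*e^(4*t) - 432*e^(3*t) + 864*e^(2*t) - 768*e^(t) + 256)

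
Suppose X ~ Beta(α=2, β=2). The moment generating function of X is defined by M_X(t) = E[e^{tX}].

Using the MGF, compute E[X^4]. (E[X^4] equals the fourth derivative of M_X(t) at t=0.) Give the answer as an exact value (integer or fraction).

E[X^4] = d^4M/dt^4 |_{t=0} = 1/7

M_X(t) = ₁F₁(2; 4; t)
dM/dt = ₁F₁(3; 5; t)/2
d^2M/dt^2 = 3*₁F₁(4; 6; t)/10
d^3M/dt^3 = ₁F₁(5; 7; t)/5
d^4M/dt^4 = ₁F₁(6; 8; t)/7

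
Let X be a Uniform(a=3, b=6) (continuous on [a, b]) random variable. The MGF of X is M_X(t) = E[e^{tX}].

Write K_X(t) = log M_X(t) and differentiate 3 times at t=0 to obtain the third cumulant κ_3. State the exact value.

M_X(t) = (e^(6*t) - e^(3*t))/(3*t)
K_X(t) = log M_X(t) = -log(t) + log(e^(6*t) - e^(3*t)) - log(3)
K′(t) = (6*t*e^(3*t) - 3*t - e^(3*t) + 1)/(t*e^(3*t) - t)
K′′(t) = (-9*t^2*e^(3*t) + e^(6*t) - 2*e^(3*t) + 1)/(t^2*e^(6*t) - 2*t^2*e^(3*t) + t^2)
K′′′(t) = (27*t^3*e^(6*t) + 27*t^3*e^(3*t) - 2*e^(9*t) + 6*e^(6*t) - 6*e^(3*t) + 2)/(t^3*e^(9*t) - 3*t^3*e^(6*t) + 3*t^3*e^(3*t) - t^3)

κ_3 = K′′′(0) = 0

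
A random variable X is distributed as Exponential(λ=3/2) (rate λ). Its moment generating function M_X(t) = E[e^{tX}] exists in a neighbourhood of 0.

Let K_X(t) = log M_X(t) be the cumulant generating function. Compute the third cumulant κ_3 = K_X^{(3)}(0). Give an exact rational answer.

M_X(t) = 3/(2*(3/2 - t))
K_X(t) = log M_X(t) = -log(3/2 - t) - log(2) + log(3)
K^(3)(t) = -16/(8*t^3 - 36*t^2 + 54*t - 27)

κ_3 = K^(3)(0) = 16/27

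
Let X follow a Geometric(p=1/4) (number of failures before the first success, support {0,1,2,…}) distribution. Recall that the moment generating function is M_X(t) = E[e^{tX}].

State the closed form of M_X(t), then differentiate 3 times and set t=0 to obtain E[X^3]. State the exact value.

E[X^3] = d^3M/dt^3 |_{t=0} = 219

M_X(t) = 1/(4*(1 - 3*e^(t)/4))
dM/dt = 3*e^(t)/(9*e^(2*t) - 24*e^(t) + 16)
d^2M/dt^2 = (-9*e^(2*t) - 12*e^(t))/(27*e^(3*t) - 108*e^(2*t) + 144*e^(t) - 64)
d^3M/dt^3 = (27*e^(3*t) + 144*e^(2*t) + 48*e^(t))/(81*e^(4*t) - 432*e^(3*t) + 864*e^(2*t) - 768*e^(t) + 256)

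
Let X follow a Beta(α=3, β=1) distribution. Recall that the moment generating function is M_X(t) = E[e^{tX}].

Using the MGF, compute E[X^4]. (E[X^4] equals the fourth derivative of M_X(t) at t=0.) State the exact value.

M_X(t) = ₁F₁(3; 4; t)
M′(t) = 3*₁F₁(4; 5; t)/4
M′′(t) = 3*₁F₁(5; 6; t)/5
M′′′(t) = ₁F₁(6; 7; t)/2
M′′′′(t) = 3*₁F₁(7; 8; t)/7

E[X^4] = M′′′′(0) = 3/7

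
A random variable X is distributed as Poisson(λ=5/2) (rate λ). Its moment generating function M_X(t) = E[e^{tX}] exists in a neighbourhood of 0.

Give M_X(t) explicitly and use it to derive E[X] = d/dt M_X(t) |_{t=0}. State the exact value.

E[X] = M′(0) = 5/2

M_X(t) = e^(5*e^(t)/2 - 5/2)
M′(t) = 5*e^(-5/2)*e^(t)*e^(5*e^(t)/2)/2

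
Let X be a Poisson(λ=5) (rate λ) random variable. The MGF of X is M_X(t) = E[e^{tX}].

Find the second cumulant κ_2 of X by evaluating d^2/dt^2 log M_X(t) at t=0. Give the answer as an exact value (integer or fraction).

M_X(t) = e^(5*e^(t) - 5)
K_X(t) = log M_X(t) = 5*e^(t) - 5
K′(t) = 5*e^(t)
K′′(t) = 5*e^(t)

κ_2 = K′′(0) = 5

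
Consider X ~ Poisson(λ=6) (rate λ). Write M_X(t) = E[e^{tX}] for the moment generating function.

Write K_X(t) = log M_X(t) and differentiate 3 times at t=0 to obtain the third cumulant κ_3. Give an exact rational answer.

M_X(t) = e^(6*e^(t) - 6)
K_X(t) = log M_X(t) = 6*e^(t) - 6
K^(3)(t) = 6*e^(t)

κ_3 = K^(3)(0) = 6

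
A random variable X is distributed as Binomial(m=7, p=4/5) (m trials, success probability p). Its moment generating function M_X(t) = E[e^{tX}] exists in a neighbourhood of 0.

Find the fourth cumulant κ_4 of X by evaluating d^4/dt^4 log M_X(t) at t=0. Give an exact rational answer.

κ_4 = d^4K/dt^4 |_{t=0} = 28/625

M_X(t) = (4*e^(t)/5 + 1/5)^7
K_X(t) = log M_X(t) = 7*log(4*e^(t)/5 + 1/5)
dK/dt = 28*e^(t)/(4*e^(t) + 1)
d^2K/dt^2 = 28*e^(t)/(16*e^(2*t) + 8*e^(t) + 1)
d^3K/dt^3 = (-112*e^(2*t) + 28*e^(t))/(64*e^(3*t) + 48*e^(2*t) + 12*e^(t) + 1)
d^4K/dt^4 = (448*e^(3*t) - 448*e^(2*t) + 28*e^(t))/(256*e^(4*t) + 256*e^(3*t) + 96*e^(2*t) + 16*e^(t) + 1)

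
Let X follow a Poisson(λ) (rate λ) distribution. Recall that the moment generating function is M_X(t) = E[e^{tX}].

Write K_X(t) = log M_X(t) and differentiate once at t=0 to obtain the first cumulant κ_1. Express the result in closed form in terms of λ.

M_X(t) = e^(λ*(e^(t) - 1))
K_X(t) = log M_X(t) = λ*(e^(t) - 1)
K′(t) = λ*e^(t)

κ_1 = K′(0) = λ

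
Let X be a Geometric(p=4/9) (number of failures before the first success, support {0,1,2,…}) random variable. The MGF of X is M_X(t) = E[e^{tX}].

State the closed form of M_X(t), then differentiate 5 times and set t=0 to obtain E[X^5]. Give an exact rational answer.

M_X(t) = 4/(9*(1 - 5*e^(t)/9))

E[X^5] = M^(5)(0) = 165535/128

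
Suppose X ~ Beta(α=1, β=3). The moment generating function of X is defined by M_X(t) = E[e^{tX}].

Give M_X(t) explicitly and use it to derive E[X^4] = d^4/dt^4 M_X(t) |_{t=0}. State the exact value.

M_X(t) = ₁F₁(1; 4; t)
dM/dt = ₁F₁(2; 5; t)/4
d^2M/dt^2 = ₁F₁(3; 6; t)/10
d^3M/dt^3 = ₁F₁(4; 7; t)/20
d^4M/dt^4 = ₁F₁(5; 8; t)/35

E[X^4] = d^4M/dt^4 |_{t=0} = 1/35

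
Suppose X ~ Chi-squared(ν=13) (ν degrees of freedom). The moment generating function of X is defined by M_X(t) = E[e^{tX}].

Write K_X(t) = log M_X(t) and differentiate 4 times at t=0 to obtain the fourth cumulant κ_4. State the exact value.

M_X(t) = (1 - 2*t)^(-13/2)
K_X(t) = log M_X(t) = -13*log(1 - 2*t)/2
K′(t) = -13/(2*t - 1)
K′′(t) = 26/(4*t^2 - 4*t + 1)
K′′′(t) = -104/(8*t^3 - 12*t^2 + 6*t - 1)
K′′′′(t) = 624/(16*t^4 - 32*t^3 + 24*t^2 - 8*t + 1)

κ_4 = K′′′′(0) = 624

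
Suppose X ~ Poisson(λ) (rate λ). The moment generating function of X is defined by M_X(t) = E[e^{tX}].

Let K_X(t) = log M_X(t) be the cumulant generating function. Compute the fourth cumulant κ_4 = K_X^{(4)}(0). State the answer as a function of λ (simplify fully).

M_X(t) = e^(λ*(e^(t) - 1))
K_X(t) = log M_X(t) = λ*(e^(t) - 1)
K′(t) = λ*e^(t)
K′′(t) = λ*e^(t)
K′′′(t) = λ*e^(t)
K′′′′(t) = λ*e^(t)

κ_4 = K′′′′(0) = λ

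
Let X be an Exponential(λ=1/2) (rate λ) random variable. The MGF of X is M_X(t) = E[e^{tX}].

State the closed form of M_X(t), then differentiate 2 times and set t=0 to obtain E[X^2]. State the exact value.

M_X(t) = 1/(2*(1/2 - t))
M^(2)(t) = -8/(8*t^3 - 12*t^2 + 6*t - 1)

E[X^2] = M^(2)(0) = 8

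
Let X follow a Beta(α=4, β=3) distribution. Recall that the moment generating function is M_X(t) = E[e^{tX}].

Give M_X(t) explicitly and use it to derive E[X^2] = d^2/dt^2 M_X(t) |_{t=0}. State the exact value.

E[X^2] = M^(2)(0) = 5/14

M_X(t) = ₁F₁(4; 7; t)
M^(2)(t) = 5*₁F₁(6; 9; t)/14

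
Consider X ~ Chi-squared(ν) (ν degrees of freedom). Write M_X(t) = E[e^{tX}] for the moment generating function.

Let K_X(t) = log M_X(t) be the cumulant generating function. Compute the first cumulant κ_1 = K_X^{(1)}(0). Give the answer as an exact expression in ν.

κ_1 = dK/dt |_{t=0} = ν

M_X(t) = (1 - 2*t)^(-ν/2)
K_X(t) = log M_X(t) = -ν*log(1 - 2*t)/2
dK/dt = -ν/(2*t - 1)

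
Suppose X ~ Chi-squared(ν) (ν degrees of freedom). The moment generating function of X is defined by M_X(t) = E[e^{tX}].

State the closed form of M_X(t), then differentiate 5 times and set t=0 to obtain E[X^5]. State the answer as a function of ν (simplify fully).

E[X^5] = D^5[M](0) = ν*(ν^4 + 20*ν^3 + 140*ν^2 + 400*ν + 384)

M_X(t) = (1 - 2*t)^(-ν/2)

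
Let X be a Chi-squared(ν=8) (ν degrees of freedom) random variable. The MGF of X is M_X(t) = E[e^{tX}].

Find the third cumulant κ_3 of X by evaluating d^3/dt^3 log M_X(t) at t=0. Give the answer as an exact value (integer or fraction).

M_X(t) = (1 - 2*t)^(-4)
K_X(t) = log M_X(t) = -4*log(1 - 2*t)
D^3[K](t) = -64/(8*t^3 - 12*t^2 + 6*t - 1)

κ_3 = D^3[K](0) = 64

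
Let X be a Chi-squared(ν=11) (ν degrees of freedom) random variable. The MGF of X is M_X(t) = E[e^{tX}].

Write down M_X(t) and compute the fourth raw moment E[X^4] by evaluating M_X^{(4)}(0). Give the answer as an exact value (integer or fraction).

E[X^4] = d^4M/dt^4 |_{t=0} = 36465

M_X(t) = (1 - 2*t)^(-11/2)
dM/dt = 11/(64*t^6*√(1 - 2*t) - 192*t^5*√(1 - 2*t) + 240*t^4*√(1 - 2*t) - 160*t^3*√(1 - 2*t) + 60*t^2*√(1 - 2*t) - 12*t*√(1 - 2*t) + √(1 - 2*t))
d^2M/dt^2 = -143/(128*t^7*√(1 - 2*t) - 448*t^6*√(1 - 2*t) + 672*t^5*√(1 - 2*t) - 560*t^4*√(1 - 2*t) + 280*t^3*√(1 - 2*t) - 84*t^2*√(1 - 2*t) + 14*t*√(1 - 2*t) - √(1 - 2*t))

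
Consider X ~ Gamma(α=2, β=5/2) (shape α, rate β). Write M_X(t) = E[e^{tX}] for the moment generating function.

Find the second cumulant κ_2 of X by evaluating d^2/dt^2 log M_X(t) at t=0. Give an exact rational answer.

κ_2 = D^2[K](0) = 8/25

M_X(t) = 25/(4*(5/2 - t)^2)
K_X(t) = log M_X(t) = -2*log(5/2 - t) - 2*log(2) + 2*log(5)
D^2[K](t) = 8/(4*t^2 - 20*t + 25)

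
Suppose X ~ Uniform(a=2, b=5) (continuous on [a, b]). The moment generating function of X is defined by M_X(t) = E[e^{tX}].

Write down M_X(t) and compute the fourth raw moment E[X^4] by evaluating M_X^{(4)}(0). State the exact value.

E[X^4] = d^4M/dt^4 |_{t=0} = 1031/5

M_X(t) = (e^(5*t) - e^(2*t))/(3*t)
dM/dt = (5*t*e^(5*t) - 2*t*e^(2*t) - e^(5*t) + e^(2*t))/(3*t^2)
d^2M/dt^2 = (25*t^2*e^(5*t) - 4*t^2*e^(2*t) - 10*t*e^(5*t) + 4*t*e^(2*t) + 2*e^(5*t) - 2*e^(2*t))/(3*t^3)
d^3M/dt^3 = (125*t^3*e^(5*t) - 8*t^3*e^(2*t) - 75*t^2*e^(5*t) + 12*t^2*e^(2*t) + 30*t*e^(5*t) - 12*t*e^(2*t) - 6*e^(5*t) + 6*e^(2*t))/(3*t^4)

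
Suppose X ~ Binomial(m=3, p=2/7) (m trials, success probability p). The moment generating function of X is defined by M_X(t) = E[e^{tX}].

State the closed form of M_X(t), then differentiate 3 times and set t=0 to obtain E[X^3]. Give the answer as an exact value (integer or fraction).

M_X(t) = (2*e^(t)/7 + 5/7)^3
M′(t) = 24*e^(3*t)/343 + 120*e^(2*t)/343 + 150*e^(t)/343
M′′(t) = 72*e^(3*t)/343 + 240*e^(2*t)/343 + 150*e^(t)/343
M′′′(t) = 216*e^(3*t)/343 + 480*e^(2*t)/343 + 150*e^(t)/343

E[X^3] = M′′′(0) = 846/343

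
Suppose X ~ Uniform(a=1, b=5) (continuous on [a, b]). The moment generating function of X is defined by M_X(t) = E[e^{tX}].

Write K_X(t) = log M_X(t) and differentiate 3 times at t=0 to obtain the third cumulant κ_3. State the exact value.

κ_3 = K^(3)(0) = 0

M_X(t) = (e^(5*t) - e^(t))/(4*t)
K_X(t) = log M_X(t) = -log(t) + log(e^(5*t) - e^(t)) - 2*log(2)
K^(3)(t) = (64*t^3*e^(8*t) + 64*t^3*e^(4*t) - 2*e^(12*t) + 6*e^(8*t) - 6*e^(4*t) + 2)/(t^3*e^(12*t) - 3*t^3*e^(8*t) + 3*t^3*e^(4*t) - t^3)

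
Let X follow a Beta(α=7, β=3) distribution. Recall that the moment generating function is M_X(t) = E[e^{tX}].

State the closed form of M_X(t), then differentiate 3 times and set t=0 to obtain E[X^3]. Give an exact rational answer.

M_X(t) = ₁F₁(7; 10; t)
dM/dt = 7*₁F₁(8; 11; t)/10
d^2M/dt^2 = 28*₁F₁(9; 12; t)/55
d^3M/dt^3 = 21*₁F₁(10; 13; t)/55

E[X^3] = d^3M/dt^3 |_{t=0} = 21/55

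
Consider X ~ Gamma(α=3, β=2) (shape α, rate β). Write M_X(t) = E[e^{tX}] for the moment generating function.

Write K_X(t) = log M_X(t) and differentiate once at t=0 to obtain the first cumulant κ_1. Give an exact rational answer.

κ_1 = K′(0) = 3/2

M_X(t) = 8/(2 - t)^3
K_X(t) = log M_X(t) = -3*log(2 - t) + 3*log(2)
K′(t) = -3/(t - 2)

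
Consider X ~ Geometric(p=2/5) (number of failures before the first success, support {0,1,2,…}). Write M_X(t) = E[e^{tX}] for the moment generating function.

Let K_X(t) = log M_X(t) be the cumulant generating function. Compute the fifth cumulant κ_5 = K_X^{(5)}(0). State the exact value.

κ_5 = d^5K/dt^5 |_{t=0} = 690

M_X(t) = 2/(5*(1 - 3*e^(t)/5))
K_X(t) = log M_X(t) = -log(1 - 3*e^(t)/5) - log(5) + log(2)
dK/dt = -3*e^(t)/(3*e^(t) - 5)
d^2K/dt^2 = 15*e^(t)/(9*e^(2*t) - 30*e^(t) + 25)
d^3K/dt^3 = (-45*e^(2*t) - 75*e^(t))/(27*e^(3*t) - 135*e^(2*t) + 225*e^(t) - 125)
d^4K/dt^4 = (135*e^(3*t) + 900*e^(2*t) + 375*e^(t))/(81*e^(4*t) - 540*e^(3*t) + 1350*e^(2*t) - 1500*e^(t) + 625)
d^5K/dt^5 = (-405*e^(4*t) - 7425*e^(3*t) - 12375*e^(2*t) - 1875*e^(t))/(243*e^(5*t) - 2025*e^(4*t) + 6750*e^(3*t) - 11250*e^(2*t) + 9375*e^(t) - 3125)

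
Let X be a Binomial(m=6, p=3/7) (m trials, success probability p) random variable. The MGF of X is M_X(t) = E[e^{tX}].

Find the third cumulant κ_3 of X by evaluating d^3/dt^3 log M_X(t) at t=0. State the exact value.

M_X(t) = (3*e^(t)/7 + 4/7)^6
K_X(t) = log M_X(t) = 6*log(3*e^(t)/7 + 4/7)
dK/dt = 18*e^(t)/(3*e^(t) + 4)
d^2K/dt^2 = 72*e^(t)/(9*e^(2*t) + 24*e^(t) + 16)
d^3K/dt^3 = (-216*e^(2*t) + 288*e^(t))/(27*e^(3*t) + 108*e^(2*t) + 144*e^(t) + 64)

κ_3 = d^3K/dt^3 |_{t=0} = 72/343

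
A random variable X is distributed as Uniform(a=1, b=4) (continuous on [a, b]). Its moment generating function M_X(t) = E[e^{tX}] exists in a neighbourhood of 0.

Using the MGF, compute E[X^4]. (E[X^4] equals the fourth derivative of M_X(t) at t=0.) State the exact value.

M_X(t) = (e^(4*t) - e^(t))/(3*t)
M^(4)(t) = (256*t^4*e^(4*t) - t^4*e^(t) - 256*t^3*e^(4*t) + 4*t^3*e^(t) + 192*t^2*e^(4*t) - 12*t^2*e^(t) - 96*t*e^(4*t) + 24*t*e^(t) + 24*e^(4*t) - 24*e^(t))/(3*t^5)

E[X^4] = M^(4)(0) = 341/5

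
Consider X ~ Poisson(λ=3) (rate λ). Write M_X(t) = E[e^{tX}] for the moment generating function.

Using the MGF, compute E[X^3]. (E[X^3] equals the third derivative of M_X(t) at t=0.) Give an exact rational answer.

M_X(t) = e^(3*e^(t) - 3)
D^3[M](t) = (27*e^(3*t)*e^(3*e^(t)) + 27*e^(2*t)*e^(3*e^(t)) + 3*e^(t)*e^(3*e^(t)))*e^(-3)

E[X^3] = D^3[M](0) = 57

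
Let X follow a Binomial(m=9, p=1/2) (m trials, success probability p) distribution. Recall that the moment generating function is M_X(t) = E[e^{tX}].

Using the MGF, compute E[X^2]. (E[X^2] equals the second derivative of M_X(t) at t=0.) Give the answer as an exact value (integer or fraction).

E[X^2] = d^2M/dt^2 |_{t=0} = 45/2

M_X(t) = (e^(t)/2 + 1/2)^9
dM/dt = 9*e^(9*t)/512 + 9*e^(8*t)/64 + 63*e^(7*t)/128 + 63*e^(6*t)/64 + 315*e^(5*t)/256 + 63*e^(4*t)/64 + 63*e^(3*t)/128 + 9*e^(2*t)/64 + 9*e^(t)/512
d^2M/dt^2 = 81*e^(9*t)/512 + 9*e^(8*t)/8 + 441*e^(7*t)/128 + 189*e^(6*t)/32 + 1575*e^(5*t)/256 + 63*e^(4*t)/16 + 189*e^(3*t)/128 + 9*e^(2*t)/32 + 9*e^(t)/512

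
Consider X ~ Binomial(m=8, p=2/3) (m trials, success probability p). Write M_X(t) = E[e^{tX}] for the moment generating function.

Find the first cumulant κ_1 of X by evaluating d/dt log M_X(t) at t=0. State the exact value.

κ_1 = K′(0) = 16/3

M_X(t) = (2*e^(t)/3 + 1/3)^8
K_X(t) = log M_X(t) = 8*log(2*e^(t)/3 + 1/3)
K′(t) = 16*e^(t)/(2*e^(t) + 1)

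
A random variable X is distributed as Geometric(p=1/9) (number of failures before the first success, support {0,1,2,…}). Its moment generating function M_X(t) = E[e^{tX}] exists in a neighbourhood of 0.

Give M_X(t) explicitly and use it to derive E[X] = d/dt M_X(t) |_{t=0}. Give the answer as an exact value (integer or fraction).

M_X(t) = 1/(9*(1 - 8*e^(t)/9))
dM/dt = 8*e^(t)/(64*e^(2*t) - 144*e^(t) + 81)

E[X] = dM/dt |_{t=0} = 8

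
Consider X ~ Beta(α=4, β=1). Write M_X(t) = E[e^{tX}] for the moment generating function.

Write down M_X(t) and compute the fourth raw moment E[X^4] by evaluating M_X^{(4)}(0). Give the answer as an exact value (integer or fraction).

M_X(t) = ₁F₁(4; 5; t)
D^4[M](t) = ₁F₁(8; 9; t)/2

E[X^4] = D^4[M](0) = 1/2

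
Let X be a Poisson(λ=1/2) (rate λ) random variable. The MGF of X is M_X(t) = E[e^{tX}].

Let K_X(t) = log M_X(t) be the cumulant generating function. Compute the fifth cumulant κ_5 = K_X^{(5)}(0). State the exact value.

κ_5 = K′′′′′(0) = 1/2

M_X(t) = e^(e^(t)/2 - 1/2)
K_X(t) = log M_X(t) = e^(t)/2 - 1/2
K′(t) = e^(t)/2
K′′(t) = e^(t)/2
K′′′(t) = e^(t)/2
K′′′′(t) = e^(t)/2
K′′′′′(t) = e^(t)/2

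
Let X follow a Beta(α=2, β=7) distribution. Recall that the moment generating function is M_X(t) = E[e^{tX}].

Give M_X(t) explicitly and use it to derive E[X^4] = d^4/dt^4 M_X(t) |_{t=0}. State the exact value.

M_X(t) = ₁F₁(2; 9; t)
D^4[M](t) = ₁F₁(6; 13; t)/99

E[X^4] = D^4[M](0) = 1/99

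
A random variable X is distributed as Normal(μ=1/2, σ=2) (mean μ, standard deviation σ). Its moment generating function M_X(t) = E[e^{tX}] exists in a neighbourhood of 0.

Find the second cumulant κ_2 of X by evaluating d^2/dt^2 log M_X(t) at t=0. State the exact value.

κ_2 = D^2[K](0) = 4

M_X(t) = e^(2*t^2 + t/2)
K_X(t) = log M_X(t) = 2*t^2 + t/2
D^2[K](t) = 4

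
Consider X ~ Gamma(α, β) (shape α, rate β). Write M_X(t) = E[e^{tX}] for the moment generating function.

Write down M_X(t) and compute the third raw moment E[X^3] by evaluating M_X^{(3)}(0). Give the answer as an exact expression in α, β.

E[X^3] = M′′′(0) = α*(α^2 + 3*α + 2)/β^3

M_X(t) = (β/(β - t))^α
M′(t) = -α*β^α*(1/(β - t))^α/(-β + t)
M′′(t) = (α^2*β^α*(1/(β - t))^α + α*β^α*(1/(β - t))^α)/(β^2 - 2*β*t + t^2)
M′′′(t) = (-α^3*β^α*(1/(β - t))^α - 3*α^2*β^α*(1/(β - t))^α - 2*α*β^α*(1/(β - t))^α)/(-β^3 + 3*β^2*t - 3*β*t^2 + t^3)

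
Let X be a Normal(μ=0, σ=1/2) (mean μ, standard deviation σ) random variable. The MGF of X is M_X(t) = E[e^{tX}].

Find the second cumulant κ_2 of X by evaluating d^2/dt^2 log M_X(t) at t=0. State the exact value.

κ_2 = K′′(0) = 1/4

M_X(t) = e^(t^2/8)
K_X(t) = log M_X(t) = t^2/8
K′(t) = t/4
K′′(t) = 1/4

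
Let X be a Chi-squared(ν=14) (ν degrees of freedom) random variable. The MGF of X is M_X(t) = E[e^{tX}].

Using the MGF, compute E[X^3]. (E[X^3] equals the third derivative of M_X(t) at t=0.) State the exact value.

E[X^3] = d^3M/dt^3 |_{t=0} = 4032

M_X(t) = (1 - 2*t)^(-7)
dM/dt = 14/(256*t^8 - 1024*t^7 + 1792*t^6 - 1792*t^5 + 1120*t^4 - 448*t^3 + 112*t^2 - 16*t + 1)
d^2M/dt^2 = -224/(512*t^9 - 2304*t^8 + 4608*t^7 - 5376*t^6 + 4032*t^5 - 2016*t^4 + 672*t^3 - 144*t^2 + 18*t - 1)
d^3M/dt^3 = 4032/(1024*t^10 - 5120*t^9 + 11520*t^8 - 15360*t^7 + 13440*t^6 - 8064*t^5 + 3360*t^4 - 960*t^3 + 180*t^2 - 20*t + 1)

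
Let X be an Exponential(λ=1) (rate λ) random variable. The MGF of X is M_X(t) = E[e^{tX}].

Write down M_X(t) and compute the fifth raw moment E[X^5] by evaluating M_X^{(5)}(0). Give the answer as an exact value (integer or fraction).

M_X(t) = 1/(1 - t)
D^5[M](t) = 120/(t^6 - 6*t^5 + 15*t^4 - 20*t^3 + 15*t^2 - 6*t + 1)

E[X^5] = D^5[M](0) = 120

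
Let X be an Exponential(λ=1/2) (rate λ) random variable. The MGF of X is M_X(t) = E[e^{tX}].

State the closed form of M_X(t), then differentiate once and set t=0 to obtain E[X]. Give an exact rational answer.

E[X] = M^(1)(0) = 2

M_X(t) = 1/(2*(1/2 - t))
M^(1)(t) = 2/(4*t^2 - 4*t + 1)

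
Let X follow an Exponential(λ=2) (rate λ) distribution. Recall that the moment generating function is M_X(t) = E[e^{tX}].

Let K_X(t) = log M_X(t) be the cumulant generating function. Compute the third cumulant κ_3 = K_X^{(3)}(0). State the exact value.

κ_3 = K′′′(0) = 1/4

M_X(t) = 2/(2 - t)
K_X(t) = log M_X(t) = -log(2 - t) + log(2)
K′(t) = -1/(t - 2)
K′′(t) = 1/(t^2 - 4*t + 4)
K′′′(t) = -2/(t^3 - 6*t^2 + 12*t - 8)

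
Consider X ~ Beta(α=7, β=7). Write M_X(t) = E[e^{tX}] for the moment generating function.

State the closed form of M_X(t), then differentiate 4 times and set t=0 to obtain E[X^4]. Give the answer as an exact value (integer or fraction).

M_X(t) = ₁F₁(7; 14; t)
D^4[M](t) = 3*₁F₁(11; 18; t)/34

E[X^4] = D^4[M](0) = 3/34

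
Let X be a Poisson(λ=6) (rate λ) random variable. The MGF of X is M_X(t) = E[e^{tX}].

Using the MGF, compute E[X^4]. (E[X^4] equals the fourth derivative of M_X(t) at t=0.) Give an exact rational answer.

E[X^4] = M^(4)(0) = 2850

M_X(t) = e^(6*e^(t) - 6)
M^(4)(t) = (1296*e^(4*t)*e^(6*e^(t)) + 1296*e^(3*t)*e^(6*e^(t)) + 252*e^(2*t)*e^(6*e^(t)) + 6*e^(t)*e^(6*e^(t)))*e^(-6)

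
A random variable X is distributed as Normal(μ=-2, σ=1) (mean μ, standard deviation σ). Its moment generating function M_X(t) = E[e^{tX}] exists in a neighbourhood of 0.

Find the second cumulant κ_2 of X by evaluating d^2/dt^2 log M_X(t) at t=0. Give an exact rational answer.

κ_2 = K′′(0) = 1

M_X(t) = e^(t^2/2 - 2*t)
K_X(t) = log M_X(t) = t^2/2 - 2*t
K′(t) = t - 2
K′′(t) = 1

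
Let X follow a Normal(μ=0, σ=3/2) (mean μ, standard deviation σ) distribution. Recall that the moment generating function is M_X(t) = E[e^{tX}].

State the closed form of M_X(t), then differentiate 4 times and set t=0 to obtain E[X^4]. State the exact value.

E[X^4] = d^4M/dt^4 |_{t=0} = 243/16

M_X(t) = e^(9*t^2/8)
dM/dt = 9*t*e^(9*t^2/8)/4
d^2M/dt^2 = 81*t^2*e^(9*t^2/8)/16 + 9*e^(9*t^2/8)/4
d^3M/dt^3 = 729*t^3*e^(9*t^2/8)/64 + 243*t*e^(9*t^2/8)/16
d^4M/dt^4 = 6561*t^4*e^(9*t^2/8)/256 + 2187*t^2*e^(9*t^2/8)/32 + 243*e^(9*t^2/8)/16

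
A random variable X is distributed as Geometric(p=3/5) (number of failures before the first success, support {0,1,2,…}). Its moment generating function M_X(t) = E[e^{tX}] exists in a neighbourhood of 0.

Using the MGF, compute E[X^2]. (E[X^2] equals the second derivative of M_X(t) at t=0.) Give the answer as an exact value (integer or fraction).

M_X(t) = 3/(5*(1 - 2*e^(t)/5))
M^(2)(t) = (-12*e^(2*t) - 30*e^(t))/(8*e^(3*t) - 60*e^(2*t) + 150*e^(t) - 125)

E[X^2] = M^(2)(0) = 14/9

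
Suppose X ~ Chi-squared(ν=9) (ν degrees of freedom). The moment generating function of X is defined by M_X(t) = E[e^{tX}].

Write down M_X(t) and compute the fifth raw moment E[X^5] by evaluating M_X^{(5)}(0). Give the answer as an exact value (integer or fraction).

M_X(t) = (1 - 2*t)^(-9/2)
dM/dt = -9/(32*t^5*√(1 - 2*t) - 80*t^4*√(1 - 2*t) + 80*t^3*√(1 - 2*t) - 40*t^2*√(1 - 2*t) + 10*t*√(1 - 2*t) - √(1 - 2*t))
d^2M/dt^2 = 99/(64*t^6*√(1 - 2*t) - 192*t^5*√(1 - 2*t) + 240*t^4*√(1 - 2*t) - 160*t^3*√(1 - 2*t) + 60*t^2*√(1 - 2*t) - 12*t*√(1 - 2*t) + √(1 - 2*t))

E[X^5] = d^5M/dt^5 |_{t=0} = 328185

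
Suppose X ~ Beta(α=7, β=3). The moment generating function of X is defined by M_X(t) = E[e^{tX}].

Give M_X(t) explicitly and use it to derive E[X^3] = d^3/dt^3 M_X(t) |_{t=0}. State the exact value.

M_X(t) = ₁F₁(7; 10; t)
M′(t) = 7*₁F₁(8; 11; t)/10
M′′(t) = 28*₁F₁(9; 12; t)/55
M′′′(t) = 21*₁F₁(10; 13; t)/55

E[X^3] = M′′′(0) = 21/55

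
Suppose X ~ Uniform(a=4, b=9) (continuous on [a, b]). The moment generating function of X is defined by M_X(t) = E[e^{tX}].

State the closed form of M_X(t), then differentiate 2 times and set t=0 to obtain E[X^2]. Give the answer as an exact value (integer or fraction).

E[X^2] = d^2M/dt^2 |_{t=0} = 133/3

M_X(t) = (e^(9*t) - e^(4*t))/(5*t)
dM/dt = (9*t*e^(9*t) - 4*t*e^(4*t) - e^(9*t) + e^(4*t))/(5*t^2)
d^2M/dt^2 = (81*t^2*e^(9*t) - 16*t^2*e^(4*t) - 18*t*e^(9*t) + 8*t*e^(4*t) + 2*e^(9*t) - 2*e^(4*t))/(5*t^3)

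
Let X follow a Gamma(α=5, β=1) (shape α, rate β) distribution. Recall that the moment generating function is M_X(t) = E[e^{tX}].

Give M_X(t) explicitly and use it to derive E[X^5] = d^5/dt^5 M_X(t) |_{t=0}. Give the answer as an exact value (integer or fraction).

E[X^5] = M^(5)(0) = 15120

M_X(t) = (1 - t)^(-5)
M^(5)(t) = 15120/(t^10 - 10*t^9 + 45*t^8 - 120*t^7 + 210*t^6 - 252*t^5 + 210*t^4 - 120*t^3 + 45*t^2 - 10*t + 1)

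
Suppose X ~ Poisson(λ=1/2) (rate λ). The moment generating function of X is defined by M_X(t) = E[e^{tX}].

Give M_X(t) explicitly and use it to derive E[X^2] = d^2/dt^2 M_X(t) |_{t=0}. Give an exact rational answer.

M_X(t) = e^(e^(t)/2 - 1/2)
dM/dt = e^(-1/2)*e^(t)*e^(e^(t)/2)/2
d^2M/dt^2 = (e^(2*t)*e^(e^(t)/2) + 2*e^(t)*e^(e^(t)/2))*e^(-1/2)/4

E[X^2] = d^2M/dt^2 |_{t=0} = 3/4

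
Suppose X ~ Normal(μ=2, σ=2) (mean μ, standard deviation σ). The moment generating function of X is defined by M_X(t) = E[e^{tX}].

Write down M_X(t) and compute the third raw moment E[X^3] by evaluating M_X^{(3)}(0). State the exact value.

M_X(t) = e^(2*t^2 + 2*t)
M′(t) = 4*t*e^(2*t)*e^(2*t^2) + 2*e^(2*t)*e^(2*t^2)
M′′(t) = 16*t^2*e^(2*t)*e^(2*t^2) + 16*t*e^(2*t)*e^(2*t^2) + 8*e^(2*t)*e^(2*t^2)
M′′′(t) = 64*t^3*e^(2*t)*e^(2*t^2) + 96*t^2*e^(2*t)*e^(2*t^2) + 96*t*e^(2*t)*e^(2*t^2) + 32*e^(2*t)*e^(2*t^2)

E[X^3] = M′′′(0) = 32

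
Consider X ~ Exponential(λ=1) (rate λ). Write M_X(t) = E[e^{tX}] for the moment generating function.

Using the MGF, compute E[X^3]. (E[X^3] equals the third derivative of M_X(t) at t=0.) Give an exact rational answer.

M_X(t) = 1/(1 - t)
D^3[M](t) = 6/(t^4 - 4*t^3 + 6*t^2 - 4*t + 1)

E[X^3] = D^3[M](0) = 6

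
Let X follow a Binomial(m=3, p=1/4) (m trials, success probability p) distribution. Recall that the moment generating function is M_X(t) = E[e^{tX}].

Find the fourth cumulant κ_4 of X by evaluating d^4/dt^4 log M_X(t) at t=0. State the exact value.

κ_4 = K′′′′(0) = -9/128

M_X(t) = (e^(t)/4 + 3/4)^3
K_X(t) = log M_X(t) = 3*log(e^(t)/4 + 3/4)
K′(t) = 3*e^(t)/(e^(t) + 3)
K′′(t) = 9*e^(t)/(e^(2*t) + 6*e^(t) + 9)
K′′′(t) = (-9*e^(2*t) + 27*e^(t))/(e^(3*t) + 9*e^(2*t) + 27*e^(t) + 27)
K′′′′(t) = (9*e^(3*t) - 108*e^(2*t) + 81*e^(t))/(e^(4*t) + 12*e^(3*t) + 54*e^(2*t) + 108*e^(t) + 81)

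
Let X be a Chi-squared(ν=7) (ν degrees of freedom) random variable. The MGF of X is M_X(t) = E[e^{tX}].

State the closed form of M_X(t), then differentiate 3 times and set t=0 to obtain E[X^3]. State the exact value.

E[X^3] = D^3[M](0) = 693

M_X(t) = (1 - 2*t)^(-7/2)
D^3[M](t) = 693/(64*t^6*√(1 - 2*t) - 192*t^5*√(1 - 2*t) + 240*t^4*√(1 - 2*t) - 160*t^3*√(1 - 2*t) + 60*t^2*√(1 - 2*t) - 12*t*√(1 - 2*t) + √(1 - 2*t))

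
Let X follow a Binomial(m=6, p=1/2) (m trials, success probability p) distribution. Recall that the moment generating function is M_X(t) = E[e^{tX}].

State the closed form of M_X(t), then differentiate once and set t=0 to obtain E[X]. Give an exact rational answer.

E[X] = D[M](0) = 3

M_X(t) = (e^(t)/2 + 1/2)^6
D[M](t) = 3*e^(6*t)/32 + 15*e^(5*t)/32 + 15*e^(4*t)/16 + 15*e^(3*t)/16 + 15*e^(2*t)/32 + 3*e^(t)/32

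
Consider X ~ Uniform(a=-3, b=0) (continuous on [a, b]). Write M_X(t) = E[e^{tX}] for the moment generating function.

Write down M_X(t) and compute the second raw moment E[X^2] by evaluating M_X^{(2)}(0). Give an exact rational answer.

E[X^2] = M^(2)(0) = 3

M_X(t) = (1 - e^(-3*t))/(3*t)
M^(2)(t) = (-9*t^2 - 6*t + 2*e^(3*t) - 2)*e^(-3*t)/(3*t^3)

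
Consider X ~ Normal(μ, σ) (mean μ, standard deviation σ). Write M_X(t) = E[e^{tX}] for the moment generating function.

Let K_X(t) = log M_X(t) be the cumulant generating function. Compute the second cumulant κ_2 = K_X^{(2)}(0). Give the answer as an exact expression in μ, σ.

κ_2 = D^2[K](0) = σ^2

M_X(t) = e^(μ*t + σ^2*t^2/2)
K_X(t) = log M_X(t) = μ*t + σ^2*t^2/2
D^2[K](t) = σ^2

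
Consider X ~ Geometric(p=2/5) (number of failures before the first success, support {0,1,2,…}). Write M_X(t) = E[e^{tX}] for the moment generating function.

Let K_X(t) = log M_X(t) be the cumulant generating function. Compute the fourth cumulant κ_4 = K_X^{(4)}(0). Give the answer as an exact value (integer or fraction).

κ_4 = K^(4)(0) = 705/8

M_X(t) = 2/(5*(1 - 3*e^(t)/5))
K_X(t) = log M_X(t) = -log(1 - 3*e^(t)/5) - log(5) + log(2)
K^(4)(t) = (135*e^(3*t) + 900*e^(2*t) + 375*e^(t))/(81*e^(4*t) - 540*e^(3*t) + 1350*e^(2*t) - 1500*e^(t) + 625)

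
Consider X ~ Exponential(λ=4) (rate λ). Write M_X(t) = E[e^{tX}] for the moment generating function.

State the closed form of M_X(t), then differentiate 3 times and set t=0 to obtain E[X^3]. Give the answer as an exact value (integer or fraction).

M_X(t) = 4/(4 - t)
M^(3)(t) = 24/(t^4 - 16*t^3 + 96*t^2 - 256*t + 256)

E[X^3] = M^(3)(0) = 3/32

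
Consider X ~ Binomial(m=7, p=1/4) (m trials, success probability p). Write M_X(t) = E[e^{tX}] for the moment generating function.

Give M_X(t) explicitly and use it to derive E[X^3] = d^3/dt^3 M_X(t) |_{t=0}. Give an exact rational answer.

M_X(t) = (e^(t)/4 + 3/4)^7
D^3[M](t) = 343*e^(7*t)/16384 + 567*e^(6*t)/2048 + 23625*e^(5*t)/16384 + 945*e^(4*t)/256 + 76545*e^(3*t)/16384 + 5103*e^(2*t)/2048 + 5103*e^(t)/16384

E[X^3] = D^3[M](0) = 413/32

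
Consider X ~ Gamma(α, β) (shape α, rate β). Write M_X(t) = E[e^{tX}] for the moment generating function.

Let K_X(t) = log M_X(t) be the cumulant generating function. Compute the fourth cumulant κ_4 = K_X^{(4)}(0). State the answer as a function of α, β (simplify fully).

κ_4 = K^(4)(0) = 6*α/β^4

M_X(t) = (β/(β - t))^α
K_X(t) = log M_X(t) = α*(log(β) - log(β - t))
K^(4)(t) = 6*α/(β^4 - 4*β^3*t + 6*β^2*t^2 - 4*β*t^3 + t^4)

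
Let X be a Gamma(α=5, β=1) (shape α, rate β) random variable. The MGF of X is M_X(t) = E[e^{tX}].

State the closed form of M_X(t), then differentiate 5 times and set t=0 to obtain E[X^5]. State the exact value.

M_X(t) = (1 - t)^(-5)
dM/dt = 5/(t^6 - 6*t^5 + 15*t^4 - 20*t^3 + 15*t^2 - 6*t + 1)
d^2M/dt^2 = -30/(t^7 - 7*t^6 + 21*t^5 - 35*t^4 + 35*t^3 - 21*t^2 + 7*t - 1)
d^3M/dt^3 = 210/(t^8 - 8*t^7 + 28*t^6 - 56*t^5 + 70*t^4 - 56*t^3 + 28*t^2 - 8*t + 1)
d^4M/dt^4 = -1680/(t^9 - 9*t^8 + 36*t^7 - 84*t^6 + 126*t^5 - 126*t^4 + 84*t^3 - 36*t^2 + 9*t - 1)
d^5M/dt^5 = 15120/(t^10 - 10*t^9 + 45*t^8 - 120*t^7 + 210*t^6 - 252*t^5 + 210*t^4 - 120*t^3 + 45*t^2 - 10*t + 1)

E[X^5] = d^5M/dt^5 |_{t=0} = 15120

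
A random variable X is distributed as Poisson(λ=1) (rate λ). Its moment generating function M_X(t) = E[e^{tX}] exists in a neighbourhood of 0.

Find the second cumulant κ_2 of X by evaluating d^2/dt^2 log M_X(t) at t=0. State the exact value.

M_X(t) = e^(e^(t) - 1)
K_X(t) = log M_X(t) = e^(t) - 1
dK/dt = e^(t)
d^2K/dt^2 = e^(t)

κ_2 = d^2K/dt^2 |_{t=0} = 1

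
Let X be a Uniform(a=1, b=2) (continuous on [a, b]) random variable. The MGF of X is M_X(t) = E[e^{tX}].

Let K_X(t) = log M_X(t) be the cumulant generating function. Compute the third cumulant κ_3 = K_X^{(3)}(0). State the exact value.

M_X(t) = (e^(2*t) - e^(t))/t
K_X(t) = log M_X(t) = -log(t) + log(e^(2*t) - e^(t))
D^3[K](t) = (t^3*e^(2*t) + t^3*e^(t) - 2*e^(3*t) + 6*e^(2*t) - 6*e^(t) + 2)/(t^3*e^(3*t) - 3*t^3*e^(2*t) + 3*t^3*e^(t) - t^3)

κ_3 = D^3[K](0) = 0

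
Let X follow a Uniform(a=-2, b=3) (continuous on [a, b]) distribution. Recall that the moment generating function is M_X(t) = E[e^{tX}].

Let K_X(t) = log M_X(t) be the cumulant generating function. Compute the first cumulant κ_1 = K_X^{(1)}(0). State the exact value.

κ_1 = K^(1)(0) = 1/2

M_X(t) = (e^(3*t) - e^(-2*t))/(5*t)
K_X(t) = log M_X(t) = -log(t) + log(e^(3*t) - e^(-2*t)) - log(5)
K^(1)(t) = (3*t*e^(5*t) + 2*t - e^(5*t) + 1)/(t*e^(5*t) - t)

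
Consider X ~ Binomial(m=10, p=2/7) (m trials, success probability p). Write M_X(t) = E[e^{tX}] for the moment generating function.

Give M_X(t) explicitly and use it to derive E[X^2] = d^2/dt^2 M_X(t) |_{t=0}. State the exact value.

E[X^2] = d^2M/dt^2 |_{t=0} = 500/49

M_X(t) = (2*e^(t)/7 + 5/7)^10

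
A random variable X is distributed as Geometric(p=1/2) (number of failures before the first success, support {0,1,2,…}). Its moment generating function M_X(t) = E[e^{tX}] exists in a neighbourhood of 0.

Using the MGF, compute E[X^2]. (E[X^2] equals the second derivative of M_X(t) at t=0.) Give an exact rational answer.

M_X(t) = 1/(2*(1 - e^(t)/2))
M′(t) = e^(t)/(e^(2*t) - 4*e^(t) + 4)
M′′(t) = (-e^(2*t) - 2*e^(t))/(e^(3*t) - 6*e^(2*t) + 12*e^(t) - 8)

E[X^2] = M′′(0) = 3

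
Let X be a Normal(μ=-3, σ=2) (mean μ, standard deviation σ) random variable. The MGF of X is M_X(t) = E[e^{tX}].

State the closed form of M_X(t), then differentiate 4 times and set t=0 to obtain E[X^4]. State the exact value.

M_X(t) = e^(2*t^2 - 3*t)
D^4[M](t) = (256*t^4*e^(2*t^2) - 768*t^3*e^(2*t^2) + 1248*t^2*e^(2*t^2) - 1008*t*e^(2*t^2) + 345*e^(2*t^2))*e^(-3*t)

E[X^4] = D^4[M](0) = 345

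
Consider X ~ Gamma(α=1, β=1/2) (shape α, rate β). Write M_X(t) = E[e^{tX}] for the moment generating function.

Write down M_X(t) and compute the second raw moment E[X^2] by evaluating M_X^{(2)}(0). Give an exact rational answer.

E[X^2] = M′′(0) = 8

M_X(t) = 1/(2*(1/2 - t))
M′(t) = 2/(4*t^2 - 4*t + 1)
M′′(t) = -8/(8*t^3 - 12*t^2 + 6*t - 1)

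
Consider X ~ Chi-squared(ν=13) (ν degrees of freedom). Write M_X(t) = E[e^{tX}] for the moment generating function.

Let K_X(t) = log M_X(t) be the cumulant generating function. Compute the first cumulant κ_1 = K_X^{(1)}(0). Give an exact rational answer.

M_X(t) = (1 - 2*t)^(-13/2)
K_X(t) = log M_X(t) = -13*log(1 - 2*t)/2
K′(t) = -13/(2*t - 1)

κ_1 = K′(0) = 13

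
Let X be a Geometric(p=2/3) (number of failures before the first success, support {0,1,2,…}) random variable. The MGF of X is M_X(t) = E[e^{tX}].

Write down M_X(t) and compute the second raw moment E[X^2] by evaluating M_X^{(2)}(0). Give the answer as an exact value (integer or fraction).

M_X(t) = 2/(3*(1 - e^(t)/3))
M^(2)(t) = (-2*e^(2*t) - 6*e^(t))/(e^(3*t) - 9*e^(2*t) + 27*e^(t) - 27)

E[X^2] = M^(2)(0) = 1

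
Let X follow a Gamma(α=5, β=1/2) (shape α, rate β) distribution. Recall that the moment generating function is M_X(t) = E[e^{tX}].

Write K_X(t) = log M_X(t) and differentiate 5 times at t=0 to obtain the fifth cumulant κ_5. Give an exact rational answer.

M_X(t) = 1/(32*(1/2 - t)^5)
K_X(t) = log M_X(t) = -5*log(1/2 - t) - 5*log(2)
dK/dt = -10/(2*t - 1)
d^2K/dt^2 = 20/(4*t^2 - 4*t + 1)
d^3K/dt^3 = -80/(8*t^3 - 12*t^2 + 6*t - 1)
d^4K/dt^4 = 480/(16*t^4 - 32*t^3 + 24*t^2 - 8*t + 1)
d^5K/dt^5 = -3840/(32*t^5 - 80*t^4 + 80*t^3 - 40*t^2 + 10*t - 1)

κ_5 = d^5K/dt^5 |_{t=0} = 3840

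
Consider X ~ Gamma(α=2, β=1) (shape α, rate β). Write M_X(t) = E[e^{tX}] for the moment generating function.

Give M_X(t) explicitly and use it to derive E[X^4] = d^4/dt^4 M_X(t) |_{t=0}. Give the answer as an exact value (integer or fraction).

M_X(t) = (1 - t)^(-2)
D^4[M](t) = 120/(t^6 - 6*t^5 + 15*t^4 - 20*t^3 + 15*t^2 - 6*t + 1)

E[X^4] = D^4[M](0) = 120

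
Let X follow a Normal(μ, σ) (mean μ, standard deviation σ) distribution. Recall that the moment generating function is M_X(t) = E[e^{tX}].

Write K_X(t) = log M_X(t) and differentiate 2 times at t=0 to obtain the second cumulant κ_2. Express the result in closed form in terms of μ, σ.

M_X(t) = e^(μ*t + σ^2*t^2/2)
K_X(t) = log M_X(t) = μ*t + σ^2*t^2/2
dK/dt = μ + σ^2*t
d^2K/dt^2 = σ^2

κ_2 = d^2K/dt^2 |_{t=0} = σ^2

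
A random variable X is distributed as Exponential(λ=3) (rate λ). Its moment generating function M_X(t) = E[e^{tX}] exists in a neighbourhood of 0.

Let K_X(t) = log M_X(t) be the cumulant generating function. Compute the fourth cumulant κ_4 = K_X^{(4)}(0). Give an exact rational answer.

κ_4 = K^(4)(0) = 2/27

M_X(t) = 3/(3 - t)
K_X(t) = log M_X(t) = -log(3 - t) + log(3)
K^(4)(t) = 6/(t^4 - 12*t^3 + 54*t^2 - 108*t + 81)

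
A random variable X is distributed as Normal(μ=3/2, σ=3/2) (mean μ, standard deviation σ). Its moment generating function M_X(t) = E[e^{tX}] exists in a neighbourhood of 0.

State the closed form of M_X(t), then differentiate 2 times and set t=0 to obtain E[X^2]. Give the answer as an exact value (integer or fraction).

M_X(t) = e^(9*t^2/8 + 3*t/2)
dM/dt = 9*t*e^(3*t/2)*e^(9*t^2/8)/4 + 3*e^(3*t/2)*e^(9*t^2/8)/2
d^2M/dt^2 = 81*t^2*e^(3*t/2)*e^(9*t^2/8)/16 + 27*t*e^(3*t/2)*e^(9*t^2/8)/4 + 9*e^(3*t/2)*e^(9*t^2/8)/2

E[X^2] = d^2M/dt^2 |_{t=0} = 9/2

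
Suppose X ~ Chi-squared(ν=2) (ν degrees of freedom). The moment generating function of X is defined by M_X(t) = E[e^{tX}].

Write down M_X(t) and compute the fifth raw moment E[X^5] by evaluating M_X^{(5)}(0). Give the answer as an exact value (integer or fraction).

E[X^5] = M^(5)(0) = 3840

M_X(t) = 1/(1 - 2*t)
M^(5)(t) = 3840/(64*t^6 - 192*t^5 + 240*t^4 - 160*t^3 + 60*t^2 - 12*t + 1)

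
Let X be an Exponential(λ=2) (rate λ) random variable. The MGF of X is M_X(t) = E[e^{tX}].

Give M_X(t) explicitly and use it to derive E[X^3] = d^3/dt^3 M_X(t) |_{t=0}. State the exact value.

M_X(t) = 2/(2 - t)
dM/dt = 2/(t^2 - 4*t + 4)
d^2M/dt^2 = -4/(t^3 - 6*t^2 + 12*t - 8)
d^3M/dt^3 = 12/(t^4 - 8*t^3 + 24*t^2 - 32*t + 16)

E[X^3] = d^3M/dt^3 |_{t=0} = 3/4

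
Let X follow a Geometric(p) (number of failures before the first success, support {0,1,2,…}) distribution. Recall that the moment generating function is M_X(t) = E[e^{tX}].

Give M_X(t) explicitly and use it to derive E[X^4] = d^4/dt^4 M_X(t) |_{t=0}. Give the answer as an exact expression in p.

E[X^4] = d^4M/dt^4 |_{t=0} = 1 - 15/p + 50/p^2 - 60/p^3 + 24/p^4

M_X(t) = p/(-(1 - p)*e^(t) + 1)
dM/dt = (-p^2*e^(t) + p*e^(t))/(p^2*e^(2*t) - 2*p*e^(2*t) + 2*p*e^(t) + e^(2*t) - 2*e^(t) + 1)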